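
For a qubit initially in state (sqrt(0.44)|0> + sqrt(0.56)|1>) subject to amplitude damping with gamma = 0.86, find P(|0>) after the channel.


For amplitude damping with parameter gamma on state sqrt(a)|0> + sqrt(b)|1>:
alpha^2 = 0.44, beta^2 = 0.56
P(|0>) = alpha^2 + gamma * beta^2
= 0.44 + 0.86 * 0.56
= 0.44 + 0.4816
= 0.9216

0.9216


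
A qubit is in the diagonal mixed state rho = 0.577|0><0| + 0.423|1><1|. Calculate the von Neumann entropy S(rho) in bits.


S = -p*log2(p) - (1-p)*log2(1-p)
p = 0.5770, 1-p = 0.4230
= -0.5770 * log2(0.5770) - 0.4230 * log2(0.4230)
= -(-0.4578) - (-0.5251)
= 0.9828

0.9828


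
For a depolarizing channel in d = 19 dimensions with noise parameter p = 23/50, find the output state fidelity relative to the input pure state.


F = (1-p) + p/d
= (1 - 0.4600) + 0.4600/19
= 0.5400 + 0.0242
= 0.5642

0.5642


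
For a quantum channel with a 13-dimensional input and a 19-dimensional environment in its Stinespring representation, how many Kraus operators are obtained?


Tracing out the environment in an orthonormal basis {|i>_E} gives Kraus operators K_i = <i|_E U |0>_E.
Number of Kraus operators = dim(H_env) = d_env
= 19

19


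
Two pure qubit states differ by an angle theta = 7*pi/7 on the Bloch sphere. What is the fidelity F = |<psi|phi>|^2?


For states separated by angle theta on Bloch sphere:
F = cos^2(theta/2)
theta = 7*pi/7 = 3.1416
theta/2 = 1.5708
cos(theta/2) = 0.0000
F = 0.0000

0.0000


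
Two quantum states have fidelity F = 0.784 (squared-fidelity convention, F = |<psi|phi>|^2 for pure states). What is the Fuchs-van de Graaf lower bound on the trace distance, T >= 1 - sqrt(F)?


Fuchs-van de Graaf (squared-fidelity convention): 1 - sqrt(F) <= T <= sqrt(1 - F).
Lower bound: T >= 1 - sqrt(F)
sqrt(F) = sqrt(0.784) = 0.8854
T >= 1 - 0.8854
T >= 0.1146

0.1146


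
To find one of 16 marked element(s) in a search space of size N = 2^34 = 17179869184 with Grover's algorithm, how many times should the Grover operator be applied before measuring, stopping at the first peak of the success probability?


After j Grover iterations the success probability is P(j) = sin^2((2j+1)*theta), where sin(theta) = sqrt(k/N).
N = 2^34 = 17179869184, k = 16
sin(theta) = sqrt(k/N) = 3.051757812e-05
theta = arcsin(sqrt(k/N)) = 3.051757813e-05 rad
P(j) reaches its first maximum when (2j+1)*theta is as close as possible to pi/2, i.e. j = round(pi/(4*theta) - 1/2).
pi/(4*theta) - 1/2 = 25735.4270
(For comparison, the common estimate pi/4 * sqrt(N/k) = 25735.9270; the exact maximiser is used here.)
Optimal iterations = 25735

25735


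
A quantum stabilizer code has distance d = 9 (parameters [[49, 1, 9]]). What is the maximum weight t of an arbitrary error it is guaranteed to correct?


Code parameters: [[49, 1, 9]], distance d = 9.
Number of correctable errors = floor((d-1)/2)
= floor((9 - 1)/2)
= floor(8/2)
= 4

4


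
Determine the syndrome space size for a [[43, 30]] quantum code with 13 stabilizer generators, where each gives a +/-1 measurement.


Each stabilizer generator gives a binary (+1 or -1) measurement outcome.
With 13 independent generators:
Total syndromes = 2^13
= 8192

8192


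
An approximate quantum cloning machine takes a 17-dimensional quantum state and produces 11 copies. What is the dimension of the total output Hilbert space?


Output space = H^(tensor 11) where dim(H) = 17
dim = 17^11
= 289 (after 2 factors)
= 4913 (after 3 factors)
= 83521 (after 4 factors)
= 1419857 (after 5 factors)
= 24137569 (after 6 factors)
= 410338673 (after 7 factors)
= 6975757441 (after 8 factors)
= 118587876497 (after 9 factors)
= 2015993900449 (after 10 factors)
= 34271896307633 (after 11 factors)
= 34271896307633

34271896307633


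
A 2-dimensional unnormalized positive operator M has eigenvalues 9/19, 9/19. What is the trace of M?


tr(M) = sum of eigenvalues
= 9/19 + 9/19
= 18/19
= 0.9474

0.9474


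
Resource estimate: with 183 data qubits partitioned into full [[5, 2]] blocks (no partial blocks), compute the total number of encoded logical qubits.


Each code block uses 5 physical qubits for 2 logical qubit(s).
Number of complete blocks = floor(183 / 5) = 36
Logical qubits = 36 * 2
= 72

72


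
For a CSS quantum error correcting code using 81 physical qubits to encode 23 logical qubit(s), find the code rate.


Code rate R = k/n
= 23/81
= 0.2840

0.2840


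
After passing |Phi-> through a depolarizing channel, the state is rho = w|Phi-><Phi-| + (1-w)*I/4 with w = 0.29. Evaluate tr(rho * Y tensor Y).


|Phi-> = (|00> - |11>)/sqrt(2)
For the pure Bell state, <Y_A Y_B> = +1 (Bell-state Pauli correlator).
The maximally-mixed part I/4 has tr(I/4 * P tensor P) = 0 for any traceless Pauli P.
So <Y_A Y_B>_rho = w * (+1) + (1 - w) * 0
= 0.29 * (+1)
= 0.2900

0.2900


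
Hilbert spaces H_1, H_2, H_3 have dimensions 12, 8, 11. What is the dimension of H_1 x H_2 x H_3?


dim(H_1 x H_2 x H_3) = 12 * 8 * 11
= 96 * 11
= 1056

1056


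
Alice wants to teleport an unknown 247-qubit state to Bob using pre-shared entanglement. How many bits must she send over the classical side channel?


Quantum teleportation requires 2 classical bits per qubit teleported.
247 qubit(s) -> 2 * 247 = 494 classical bits

494


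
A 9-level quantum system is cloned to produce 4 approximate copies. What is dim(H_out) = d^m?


Output space = H^(tensor 4) where dim(H) = 9
dim = 9^4
= 81 (after 2 factors)
= 729 (after 3 factors)
= 6561 (after 4 factors)
= 6561

6561


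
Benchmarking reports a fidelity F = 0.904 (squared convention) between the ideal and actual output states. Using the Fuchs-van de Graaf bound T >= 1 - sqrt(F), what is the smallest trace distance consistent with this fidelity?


Fuchs-van de Graaf (squared-fidelity convention): 1 - sqrt(F) <= T <= sqrt(1 - F).
Lower bound: T >= 1 - sqrt(F)
sqrt(F) = sqrt(0.904) = 0.9508
T >= 1 - 0.9508
T >= 0.0492

0.0492


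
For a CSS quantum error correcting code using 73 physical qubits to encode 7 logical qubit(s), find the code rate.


Code rate R = k/n
= 7/73
= 0.0959

0.0959


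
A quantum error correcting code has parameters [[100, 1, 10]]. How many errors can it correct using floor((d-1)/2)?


Code parameters: [[100, 1, 10]], distance d = 10.
Number of correctable errors = floor((d-1)/2)
= floor((10 - 1)/2)
= floor(9/2)
= 4

4


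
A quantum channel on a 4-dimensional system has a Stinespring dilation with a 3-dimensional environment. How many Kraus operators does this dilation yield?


Tracing out the environment in an orthonormal basis {|i>_E} gives Kraus operators K_i = <i|_E U |0>_E.
Number of Kraus operators = dim(H_env) = d_env
= 3

3


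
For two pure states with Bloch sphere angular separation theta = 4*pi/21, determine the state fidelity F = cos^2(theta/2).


For states separated by angle theta on Bloch sphere:
F = cos^2(theta/2)
theta = 4*pi/21 = 0.5984
theta/2 = 0.2992
cos(theta/2) = 0.9556
F = 0.9131

0.9131


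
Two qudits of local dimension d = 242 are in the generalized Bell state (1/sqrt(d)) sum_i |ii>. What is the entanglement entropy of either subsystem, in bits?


For a maximally entangled state in d x d:
S = log2(d) = log2(242)
= 7.9189

7.9189


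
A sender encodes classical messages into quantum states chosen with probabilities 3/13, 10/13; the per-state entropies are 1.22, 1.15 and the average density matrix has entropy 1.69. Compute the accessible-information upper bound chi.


chi = S(rho) - sum_i p_i * S(rho_i)
Weighted entropy = 3/13 * 1.22 + 10/13 * 1.15
= 1.1662
chi = 1.69 - 1.1662
= 0.5238

0.5238


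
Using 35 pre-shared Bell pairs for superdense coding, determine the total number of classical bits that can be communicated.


Superdense coding allows 2 classical bits per shared entangled pair.
35 pair(s) -> 2 * 35 = 70 classical bits

70


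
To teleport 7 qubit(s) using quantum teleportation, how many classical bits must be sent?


Quantum teleportation requires 2 classical bits per qubit teleported.
7 qubit(s) -> 2 * 7 = 14 classical bits

14


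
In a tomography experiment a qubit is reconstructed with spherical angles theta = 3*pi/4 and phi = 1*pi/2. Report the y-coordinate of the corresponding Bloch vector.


theta = 2.3562, phi = 1.5708
r_y = sin(theta)*sin(phi) = 0.7071 * 1.0000
r_y = 0.7071

0.7071


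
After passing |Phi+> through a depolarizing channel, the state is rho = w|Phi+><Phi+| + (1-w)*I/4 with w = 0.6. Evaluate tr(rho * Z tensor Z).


|Phi+> = (|00> + |11>)/sqrt(2)
For the pure Bell state, <Z_A Z_B> = +1 (Bell-state Pauli correlator).
The maximally-mixed part I/4 has tr(I/4 * P tensor P) = 0 for any traceless Pauli P.
So <Z_A Z_B>_rho = w * (+1) + (1 - w) * 0
= 0.6 * (+1)
= 0.6000

0.6000


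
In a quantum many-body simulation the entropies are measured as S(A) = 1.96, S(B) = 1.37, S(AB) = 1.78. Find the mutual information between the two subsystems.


I(A:B) = S(A) + S(B) - S(AB)
= 1.96 + 1.37 - 1.78
= 1.5500

1.5500


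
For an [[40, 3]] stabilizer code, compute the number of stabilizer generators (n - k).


For an [[n,k]] stabilizer code:
Number of stabilizer generators = n - k
= 40 - 3
= 37

37


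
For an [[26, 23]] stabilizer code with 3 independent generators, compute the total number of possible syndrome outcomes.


Each stabilizer generator gives a binary (+1 or -1) measurement outcome.
With 3 independent generators:
Total syndromes = 2^3
= 8

8


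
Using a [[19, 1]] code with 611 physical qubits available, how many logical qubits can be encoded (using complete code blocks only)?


Each code block uses 19 physical qubits for 1 logical qubit(s).
Number of complete blocks = floor(611 / 19) = 32
Logical qubits = 32 * 1
= 32

32


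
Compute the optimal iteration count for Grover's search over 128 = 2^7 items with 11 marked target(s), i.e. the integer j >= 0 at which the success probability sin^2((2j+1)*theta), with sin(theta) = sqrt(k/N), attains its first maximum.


After j Grover iterations the success probability is P(j) = sin^2((2j+1)*theta), where sin(theta) = sqrt(k/N).
N = 2^7 = 128, k = 11
sin(theta) = sqrt(k/N) = 0.293150985
theta = arcsin(sqrt(k/N)) = 0.2975209614 rad
P(j) reaches its first maximum when (2j+1)*theta is as close as possible to pi/2, i.e. j = round(pi/(4*theta) - 1/2).
pi/(4*theta) - 1/2 = 2.1398
(For comparison, the common estimate pi/4 * sqrt(N/k) = 2.6792; the exact maximiser is used here.)
Optimal iterations = 2

2


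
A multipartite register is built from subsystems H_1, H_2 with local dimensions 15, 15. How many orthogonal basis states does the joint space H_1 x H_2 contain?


dim(H_1 x H_2) = 15 * 15
= 225

225


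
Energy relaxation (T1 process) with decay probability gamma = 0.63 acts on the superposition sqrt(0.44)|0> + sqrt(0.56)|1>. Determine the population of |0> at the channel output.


For amplitude damping with parameter gamma on state sqrt(a)|0> + sqrt(b)|1>:
alpha^2 = 0.44, beta^2 = 0.56
P(|0>) = alpha^2 + gamma * beta^2
= 0.44 + 0.63 * 0.56
= 0.44 + 0.3528
= 0.7928

0.7928


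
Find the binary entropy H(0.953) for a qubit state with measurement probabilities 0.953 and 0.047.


S = -p*log2(p) - (1-p)*log2(1-p)
p = 0.9530, 1-p = 0.0470
= -0.9530 * log2(0.9530) - 0.0470 * log2(0.0470)
= -(-0.0662) - (-0.2073)
= 0.2735

0.2735


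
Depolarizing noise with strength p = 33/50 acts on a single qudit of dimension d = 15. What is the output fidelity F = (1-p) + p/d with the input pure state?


F = (1-p) + p/d
= (1 - 0.6600) + 0.6600/15
= 0.3400 + 0.0440
= 0.3840

0.3840


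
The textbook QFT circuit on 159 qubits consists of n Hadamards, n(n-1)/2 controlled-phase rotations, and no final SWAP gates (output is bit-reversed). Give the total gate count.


Hadamard gates: 159
Controlled rotations: n*(n-1)/2 = 159*158/2 = 12561
SWAP gates: 0 (omitted)
Total = 159 + 12561
= 12720

12720


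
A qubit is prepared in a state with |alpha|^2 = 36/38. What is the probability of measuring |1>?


|alpha|^2 = 36/38 = 0.9474
|beta|^2 = 1 - 36/38 = 2/38 = 0.0526
P(|1>) = |beta|^2 = 0.0526

0.0526


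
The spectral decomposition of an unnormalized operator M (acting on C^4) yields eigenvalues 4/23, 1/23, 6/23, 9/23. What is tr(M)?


tr(M) = sum of eigenvalues
= 4/23 + 1/23 + 6/23 + 9/23
= 20/23
= 0.8696

0.8696


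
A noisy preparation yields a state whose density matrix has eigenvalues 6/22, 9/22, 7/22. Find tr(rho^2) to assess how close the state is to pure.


tr(rho^2) = sum of eigenvalues squared
= (6/22)^2 + (9/22)^2 + (7/22)^2
= (36 + 81 + 49) / 484
= 166/484
= 0.3430

0.3430


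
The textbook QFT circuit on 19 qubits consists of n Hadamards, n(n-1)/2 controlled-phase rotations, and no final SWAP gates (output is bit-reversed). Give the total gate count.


Hadamard gates: 19
Controlled rotations: n*(n-1)/2 = 19*18/2 = 171
SWAP gates: 0 (omitted)
Total = 19 + 171
= 190

190


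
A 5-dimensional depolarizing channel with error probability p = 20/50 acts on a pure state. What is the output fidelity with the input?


F = (1-p) + p/d
= (1 - 0.4000) + 0.4000/5
= 0.6000 + 0.0800
= 0.6800

0.6800


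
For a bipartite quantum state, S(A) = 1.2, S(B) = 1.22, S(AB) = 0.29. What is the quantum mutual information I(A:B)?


I(A:B) = S(A) + S(B) - S(AB)
= 1.2 + 1.22 - 0.29
= 2.1300

2.1300


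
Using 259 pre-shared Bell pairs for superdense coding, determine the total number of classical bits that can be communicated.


Superdense coding allows 2 classical bits per shared entangled pair.
259 pair(s) -> 2 * 259 = 518 classical bits

518


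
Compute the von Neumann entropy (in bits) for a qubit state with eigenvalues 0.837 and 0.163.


S = -p*log2(p) - (1-p)*log2(1-p)
p = 0.8370, 1-p = 0.1630
= -0.8370 * log2(0.8370) - 0.1630 * log2(0.1630)
= -(-0.2149) - (-0.4266)
= 0.6414

0.6414


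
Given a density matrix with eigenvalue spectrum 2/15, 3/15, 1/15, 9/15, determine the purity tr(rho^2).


tr(rho^2) = sum of eigenvalues squared
= (2/15)^2 + (3/15)^2 + (1/15)^2 + (9/15)^2
= (4 + 9 + 1 + 81) / 225
= 95/225
= 0.4222

0.4222


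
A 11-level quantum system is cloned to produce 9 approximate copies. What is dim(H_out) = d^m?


Output space = H^(tensor 9) where dim(H) = 11
dim = 11^9
= 121 (after 2 factors)
= 1331 (after 3 factors)
= 14641 (after 4 factors)
= 161051 (after 5 factors)
= 1771561 (after 6 factors)
= 19487171 (after 7 factors)
= 214358881 (after 8 factors)
= 2357947691 (after 9 factors)
= 2357947691

2357947691


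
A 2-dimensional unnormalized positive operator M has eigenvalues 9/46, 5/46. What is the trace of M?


tr(M) = sum of eigenvalues
= 9/46 + 5/46
= 14/46
= 0.3043

0.3043


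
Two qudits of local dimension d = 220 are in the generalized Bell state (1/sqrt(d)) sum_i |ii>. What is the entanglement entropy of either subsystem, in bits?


For a maximally entangled state in d x d:
S = log2(d) = log2(220)
= 7.7814

7.7814


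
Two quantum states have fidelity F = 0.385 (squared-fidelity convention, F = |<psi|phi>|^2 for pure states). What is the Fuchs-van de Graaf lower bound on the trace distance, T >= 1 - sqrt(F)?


Fuchs-van de Graaf (squared-fidelity convention): 1 - sqrt(F) <= T <= sqrt(1 - F).
Lower bound: T >= 1 - sqrt(F)
sqrt(F) = sqrt(0.385) = 0.6205
T >= 1 - 0.6205
T >= 0.3795

0.3795


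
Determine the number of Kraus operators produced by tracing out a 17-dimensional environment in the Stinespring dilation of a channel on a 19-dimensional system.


Tracing out the environment in an orthonormal basis {|i>_E} gives Kraus operators K_i = <i|_E U |0>_E.
Number of Kraus operators = dim(H_env) = d_env
= 17

17


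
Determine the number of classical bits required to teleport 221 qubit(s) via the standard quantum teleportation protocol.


Quantum teleportation requires 2 classical bits per qubit teleported.
221 qubit(s) -> 2 * 221 = 442 classical bits

442


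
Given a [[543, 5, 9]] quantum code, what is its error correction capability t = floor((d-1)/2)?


Code parameters: [[543, 5, 9]], distance d = 9.
Number of correctable errors = floor((d-1)/2)
= floor((9 - 1)/2)
= floor(8/2)
= 4

4


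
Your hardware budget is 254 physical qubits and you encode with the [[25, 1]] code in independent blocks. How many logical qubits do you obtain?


Each code block uses 25 physical qubits for 1 logical qubit(s).
Number of complete blocks = floor(254 / 25) = 10
Logical qubits = 10 * 1
= 10

10


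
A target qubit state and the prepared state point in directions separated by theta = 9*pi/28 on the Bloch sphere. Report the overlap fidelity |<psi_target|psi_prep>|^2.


For states separated by angle theta on Bloch sphere:
F = cos^2(theta/2)
theta = 9*pi/28 = 1.0098
theta/2 = 0.5049
cos(theta/2) = 0.8752
F = 0.7660

0.7660


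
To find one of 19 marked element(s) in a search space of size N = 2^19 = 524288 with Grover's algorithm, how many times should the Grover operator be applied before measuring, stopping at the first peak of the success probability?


After j Grover iterations the success probability is P(j) = sin^2((2j+1)*theta), where sin(theta) = sqrt(k/N).
N = 2^19 = 524288, k = 19
sin(theta) = sqrt(k/N) = 0.00601993555
theta = arcsin(sqrt(k/N)) = 0.00601997191 rad
P(j) reaches its first maximum when (2j+1)*theta is as close as possible to pi/2, i.e. j = round(pi/(4*theta) - 1/2).
pi/(4*theta) - 1/2 = 129.9654
(For comparison, the common estimate pi/4 * sqrt(N/k) = 130.4662; the exact maximiser is used here.)
Optimal iterations = 130

130


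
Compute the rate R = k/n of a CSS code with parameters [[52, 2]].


Code rate R = k/n
= 2/52
= 0.0385

0.0385


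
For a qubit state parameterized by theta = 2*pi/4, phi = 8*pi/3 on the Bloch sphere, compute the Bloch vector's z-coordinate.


theta = 1.5708, phi = 8.3776
r_z = cos(theta) = 0.0000

0.0000


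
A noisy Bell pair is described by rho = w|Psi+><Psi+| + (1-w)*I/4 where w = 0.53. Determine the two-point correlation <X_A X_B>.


|Psi+> = (|01> + |10>)/sqrt(2)
For the pure Bell state, <X_A X_B> = +1 (Bell-state Pauli correlator).
The maximally-mixed part I/4 has tr(I/4 * P tensor P) = 0 for any traceless Pauli P.
So <X_A X_B>_rho = w * (+1) + (1 - w) * 0
= 0.53 * (+1)
= 0.5300

0.5300


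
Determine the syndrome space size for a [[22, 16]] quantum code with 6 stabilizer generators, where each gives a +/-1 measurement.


Each stabilizer generator gives a binary (+1 or -1) measurement outcome.
With 6 independent generators:
Total syndromes = 2^6
= 64

64


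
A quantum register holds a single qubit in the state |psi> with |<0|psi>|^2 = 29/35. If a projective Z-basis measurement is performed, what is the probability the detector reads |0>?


|alpha|^2 = 29/35 = 0.8286
|beta|^2 = 1 - 29/35 = 6/35 = 0.1714
P(|0>) = |alpha|^2 = 0.8286

0.8286


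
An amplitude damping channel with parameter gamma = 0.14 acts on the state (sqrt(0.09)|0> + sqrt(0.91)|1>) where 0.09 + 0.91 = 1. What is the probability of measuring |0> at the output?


For amplitude damping with parameter gamma on state sqrt(a)|0> + sqrt(b)|1>:
alpha^2 = 0.09, beta^2 = 0.91
P(|0>) = alpha^2 + gamma * beta^2
= 0.09 + 0.14 * 0.91
= 0.09 + 0.1274
= 0.2174

0.2174


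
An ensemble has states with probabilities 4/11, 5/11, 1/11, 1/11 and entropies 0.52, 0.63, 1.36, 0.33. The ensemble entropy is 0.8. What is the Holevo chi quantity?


chi = S(rho) - sum_i p_i * S(rho_i)
Weighted entropy = 4/11 * 0.52 + 5/11 * 0.63 + 1/11 * 1.36 + 1/11 * 0.33
= 0.6291
chi = 0.8 - 0.6291
= 0.1709

0.1709


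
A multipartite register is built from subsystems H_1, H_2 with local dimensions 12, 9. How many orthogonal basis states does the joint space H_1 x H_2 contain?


dim(H_1 x H_2) = 12 * 9
= 108

108


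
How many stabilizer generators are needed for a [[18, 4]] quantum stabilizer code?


For an [[n,k]] stabilizer code:
Number of stabilizer generators = n - k
= 18 - 4
= 14

14


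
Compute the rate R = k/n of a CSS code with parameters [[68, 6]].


Code rate R = k/n
= 6/68
= 0.0882

0.0882


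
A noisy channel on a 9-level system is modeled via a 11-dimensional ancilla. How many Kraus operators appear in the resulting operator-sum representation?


Tracing out the environment in an orthonormal basis {|i>_E} gives Kraus operators K_i = <i|_E U |0>_E.
Number of Kraus operators = dim(H_env) = d_env
= 11

11


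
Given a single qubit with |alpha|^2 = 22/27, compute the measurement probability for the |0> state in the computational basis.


|alpha|^2 = 22/27 = 0.8148
|beta|^2 = 1 - 22/27 = 5/27 = 0.1852
P(|0>) = |alpha|^2 = 0.8148

0.8148


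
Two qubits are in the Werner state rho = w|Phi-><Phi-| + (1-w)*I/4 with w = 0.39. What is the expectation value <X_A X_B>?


|Phi-> = (|00> - |11>)/sqrt(2)
For the pure Bell state, <X_A X_B> = -1 (Bell-state Pauli correlator).
The maximally-mixed part I/4 has tr(I/4 * P tensor P) = 0 for any traceless Pauli P.
So <X_A X_B>_rho = w * (-1) + (1 - w) * 0
= 0.39 * (-1)
= -0.3900

-0.3900


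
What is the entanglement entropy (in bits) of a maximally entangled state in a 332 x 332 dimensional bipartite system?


For a maximally entangled state in d x d:
S = log2(d) = log2(332)
= 8.3750

8.3750


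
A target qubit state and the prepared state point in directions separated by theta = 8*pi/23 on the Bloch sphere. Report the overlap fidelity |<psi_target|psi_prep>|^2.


For states separated by angle theta on Bloch sphere:
F = cos^2(theta/2)
theta = 8*pi/23 = 1.0927
theta/2 = 0.5464
cos(theta/2) = 0.8544
F = 0.7300

0.7300


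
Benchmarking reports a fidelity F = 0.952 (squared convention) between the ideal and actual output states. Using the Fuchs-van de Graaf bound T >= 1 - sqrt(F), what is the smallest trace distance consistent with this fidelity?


Fuchs-van de Graaf (squared-fidelity convention): 1 - sqrt(F) <= T <= sqrt(1 - F).
Lower bound: T >= 1 - sqrt(F)
sqrt(F) = sqrt(0.952) = 0.9757
T >= 1 - 0.9757
T >= 0.0243

0.0243


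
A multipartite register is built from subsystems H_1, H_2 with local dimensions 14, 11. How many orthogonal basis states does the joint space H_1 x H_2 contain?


dim(H_1 x H_2) = 14 * 11
= 154

154


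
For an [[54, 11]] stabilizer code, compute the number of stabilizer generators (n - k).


For an [[n,k]] stabilizer code:
Number of stabilizer generators = n - k
= 54 - 11
= 43

43


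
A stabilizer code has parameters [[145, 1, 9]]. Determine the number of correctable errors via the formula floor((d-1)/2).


Code parameters: [[145, 1, 9]], distance d = 9.
Number of correctable errors = floor((d-1)/2)
= floor((9 - 1)/2)
= floor(8/2)
= 4

4


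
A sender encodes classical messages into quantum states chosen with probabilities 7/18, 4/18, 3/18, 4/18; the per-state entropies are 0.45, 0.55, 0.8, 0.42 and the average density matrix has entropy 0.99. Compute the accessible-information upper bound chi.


chi = S(rho) - sum_i p_i * S(rho_i)
Weighted entropy = 7/18 * 0.45 + 4/18 * 0.55 + 3/18 * 0.8 + 4/18 * 0.42
= 0.5239
chi = 0.99 - 0.5239
= 0.4661

0.4661


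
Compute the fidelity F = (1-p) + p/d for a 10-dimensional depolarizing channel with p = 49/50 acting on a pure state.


F = (1-p) + p/d
= (1 - 0.9800) + 0.9800/10
= 0.0200 + 0.0980
= 0.1180

0.1180


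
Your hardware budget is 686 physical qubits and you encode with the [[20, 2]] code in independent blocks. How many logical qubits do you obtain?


Each code block uses 20 physical qubits for 2 logical qubit(s).
Number of complete blocks = floor(686 / 20) = 34
Logical qubits = 34 * 2
= 68

68


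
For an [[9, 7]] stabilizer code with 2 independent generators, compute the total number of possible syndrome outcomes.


Each stabilizer generator gives a binary (+1 or -1) measurement outcome.
With 2 independent generators:
Total syndromes = 2^2
= 4

4


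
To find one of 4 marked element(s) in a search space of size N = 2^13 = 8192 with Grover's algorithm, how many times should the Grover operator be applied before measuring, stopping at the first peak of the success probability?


After j Grover iterations the success probability is P(j) = sin^2((2j+1)*theta), where sin(theta) = sqrt(k/N).
N = 2^13 = 8192, k = 4
sin(theta) = sqrt(k/N) = 0.02209708691
theta = arcsin(sqrt(k/N)) = 0.02209888557 rad
P(j) reaches its first maximum when (2j+1)*theta is as close as possible to pi/2, i.e. j = round(pi/(4*theta) - 1/2).
pi/(4*theta) - 1/2 = 35.0402
(For comparison, the common estimate pi/4 * sqrt(N/k) = 35.5431; the exact maximiser is used here.)
Optimal iterations = 35

35


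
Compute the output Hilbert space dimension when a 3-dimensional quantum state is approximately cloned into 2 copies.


Output space = H^(tensor 2) where dim(H) = 3
dim = 3^2
= 9

9


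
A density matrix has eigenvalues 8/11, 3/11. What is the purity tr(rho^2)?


tr(rho^2) = sum of eigenvalues squared
= (8/11)^2 + (3/11)^2
= (64 + 9) / 121
= 73/121
= 0.6033

0.6033


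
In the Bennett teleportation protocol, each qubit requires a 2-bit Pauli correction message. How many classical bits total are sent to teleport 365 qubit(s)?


Quantum teleportation requires 2 classical bits per qubit teleported.
365 qubit(s) -> 2 * 365 = 730 classical bits

730


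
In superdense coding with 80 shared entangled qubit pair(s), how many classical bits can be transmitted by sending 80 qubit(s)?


Superdense coding allows 2 classical bits per shared entangled pair.
80 pair(s) -> 2 * 80 = 160 classical bits

160


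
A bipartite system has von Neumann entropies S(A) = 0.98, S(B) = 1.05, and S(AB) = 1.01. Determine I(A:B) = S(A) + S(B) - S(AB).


I(A:B) = S(A) + S(B) - S(AB)
= 0.98 + 1.05 - 1.01
= 1.0200

1.0200


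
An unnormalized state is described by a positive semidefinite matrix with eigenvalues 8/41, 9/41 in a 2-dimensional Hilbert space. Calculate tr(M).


tr(M) = sum of eigenvalues
= 8/41 + 9/41
= 17/41
= 0.4146

0.4146


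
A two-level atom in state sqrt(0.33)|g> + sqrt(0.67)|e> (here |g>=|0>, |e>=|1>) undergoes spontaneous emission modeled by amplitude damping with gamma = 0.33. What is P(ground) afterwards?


For amplitude damping with parameter gamma on state sqrt(a)|0> + sqrt(b)|1>:
alpha^2 = 0.33, beta^2 = 0.67
P(|0>) = alpha^2 + gamma * beta^2
= 0.33 + 0.33 * 0.67
= 0.33 + 0.2211
= 0.5511

0.5511


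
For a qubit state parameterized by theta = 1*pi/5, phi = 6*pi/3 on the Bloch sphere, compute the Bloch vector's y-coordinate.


theta = 0.6283, phi = 6.2832
r_y = sin(theta)*sin(phi) = 0.5878 * 0.0000
r_y = 0.0000

0.0000


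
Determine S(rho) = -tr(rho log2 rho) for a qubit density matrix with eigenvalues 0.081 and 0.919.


S = -p*log2(p) - (1-p)*log2(1-p)
p = 0.0810, 1-p = 0.9190
= -0.0810 * log2(0.0810) - 0.9190 * log2(0.9190)
= -(-0.2937) - (-0.1120)
= 0.4057

0.4057


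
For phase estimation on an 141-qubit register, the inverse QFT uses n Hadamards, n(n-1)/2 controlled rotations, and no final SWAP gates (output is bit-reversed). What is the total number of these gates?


Hadamard gates: 141
Controlled rotations: n*(n-1)/2 = 141*140/2 = 9870
SWAP gates: 0 (omitted)
Total = 141 + 9870
= 10011

10011


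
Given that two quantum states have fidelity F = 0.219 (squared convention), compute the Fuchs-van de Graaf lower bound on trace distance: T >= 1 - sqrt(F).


Fuchs-van de Graaf (squared-fidelity convention): 1 - sqrt(F) <= T <= sqrt(1 - F).
Lower bound: T >= 1 - sqrt(F)
sqrt(F) = sqrt(0.219) = 0.4680
T >= 1 - 0.4680
T >= 0.5320

0.5320


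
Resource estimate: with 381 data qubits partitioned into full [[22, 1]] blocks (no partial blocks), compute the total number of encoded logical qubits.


Each code block uses 22 physical qubits for 1 logical qubit(s).
Number of complete blocks = floor(381 / 22) = 17
Logical qubits = 17 * 1
= 17

17


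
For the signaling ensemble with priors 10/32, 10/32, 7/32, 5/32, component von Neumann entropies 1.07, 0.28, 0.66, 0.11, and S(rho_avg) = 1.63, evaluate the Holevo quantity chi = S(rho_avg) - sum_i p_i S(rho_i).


chi = S(rho) - sum_i p_i * S(rho_i)
Weighted entropy = 10/32 * 1.07 + 10/32 * 0.28 + 7/32 * 0.66 + 5/32 * 0.11
= 0.5834
chi = 1.63 - 0.5834
= 1.0466

1.0466


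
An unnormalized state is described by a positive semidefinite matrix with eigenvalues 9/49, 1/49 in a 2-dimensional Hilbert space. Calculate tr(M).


tr(M) = sum of eigenvalues
= 9/49 + 1/49
= 10/49
= 0.2041

0.2041


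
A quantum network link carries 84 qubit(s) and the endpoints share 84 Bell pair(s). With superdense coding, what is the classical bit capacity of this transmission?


Superdense coding allows 2 classical bits per shared entangled pair.
84 pair(s) -> 2 * 84 = 168 classical bits

168


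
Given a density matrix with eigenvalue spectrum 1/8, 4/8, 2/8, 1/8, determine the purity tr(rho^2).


tr(rho^2) = sum of eigenvalues squared
= (1/8)^2 + (4/8)^2 + (2/8)^2 + (1/8)^2
= (1 + 16 + 4 + 1) / 64
= 22/64
= 0.3438

0.3438


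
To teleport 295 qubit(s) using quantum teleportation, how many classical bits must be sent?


Quantum teleportation requires 2 classical bits per qubit teleported.
295 qubit(s) -> 2 * 295 = 590 classical bits

590


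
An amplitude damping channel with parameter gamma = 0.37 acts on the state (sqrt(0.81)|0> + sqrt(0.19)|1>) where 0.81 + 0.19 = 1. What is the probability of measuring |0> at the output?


For amplitude damping with parameter gamma on state sqrt(a)|0> + sqrt(b)|1>:
alpha^2 = 0.81, beta^2 = 0.19
P(|0>) = alpha^2 + gamma * beta^2
= 0.81 + 0.37 * 0.19
= 0.81 + 0.0703
= 0.8803

0.8803


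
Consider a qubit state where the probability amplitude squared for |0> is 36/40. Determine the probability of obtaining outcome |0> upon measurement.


|alpha|^2 = 36/40 = 0.9000
|beta|^2 = 1 - 36/40 = 4/40 = 0.1000
P(|0>) = |alpha|^2 = 0.9000

0.9000


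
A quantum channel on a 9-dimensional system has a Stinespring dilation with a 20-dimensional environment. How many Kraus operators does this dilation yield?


Tracing out the environment in an orthonormal basis {|i>_E} gives Kraus operators K_i = <i|_E U |0>_E.
Number of Kraus operators = dim(H_env) = d_env
= 20

20


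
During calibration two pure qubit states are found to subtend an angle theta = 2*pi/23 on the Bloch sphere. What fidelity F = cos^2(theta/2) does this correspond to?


For states separated by angle theta on Bloch sphere:
F = cos^2(theta/2)
theta = 2*pi/23 = 0.2732
theta/2 = 0.1366
cos(theta/2) = 0.9907
F = 0.9815

0.9815


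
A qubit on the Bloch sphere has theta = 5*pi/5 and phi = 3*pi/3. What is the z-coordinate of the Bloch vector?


theta = 3.1416, phi = 3.1416
r_z = cos(theta) = -1.0000

-1.0000


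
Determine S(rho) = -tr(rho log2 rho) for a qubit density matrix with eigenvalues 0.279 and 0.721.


S = -p*log2(p) - (1-p)*log2(1-p)
p = 0.2790, 1-p = 0.7210
= -0.2790 * log2(0.2790) - 0.7210 * log2(0.7210)
= -(-0.5138) - (-0.3403)
= 0.8541

0.8541


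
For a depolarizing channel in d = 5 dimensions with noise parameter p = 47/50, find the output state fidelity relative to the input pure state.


F = (1-p) + p/d
= (1 - 0.9400) + 0.9400/5
= 0.0600 + 0.1880
= 0.2480

0.2480


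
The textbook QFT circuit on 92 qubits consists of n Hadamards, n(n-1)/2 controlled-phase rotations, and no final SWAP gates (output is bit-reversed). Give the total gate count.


Hadamard gates: 92
Controlled rotations: n*(n-1)/2 = 92*91/2 = 4186
SWAP gates: 0 (omitted)
Total = 92 + 4186
= 4278

4278


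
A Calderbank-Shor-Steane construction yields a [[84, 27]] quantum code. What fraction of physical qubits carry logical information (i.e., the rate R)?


Code rate R = k/n
= 27/84
= 0.3214

0.3214


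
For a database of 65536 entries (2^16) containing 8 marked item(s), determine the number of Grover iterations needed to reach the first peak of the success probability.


After j Grover iterations the success probability is P(j) = sin^2((2j+1)*theta), where sin(theta) = sqrt(k/N).
N = 2^16 = 65536, k = 8
sin(theta) = sqrt(k/N) = 0.01104854346
theta = arcsin(sqrt(k/N)) = 0.01104876825 rad
P(j) reaches its first maximum when (2j+1)*theta is as close as possible to pi/2, i.e. j = round(pi/(4*theta) - 1/2).
pi/(4*theta) - 1/2 = 70.5847
(For comparison, the common estimate pi/4 * sqrt(N/k) = 71.0861; the exact maximiser is used here.)
Optimal iterations = 71

71


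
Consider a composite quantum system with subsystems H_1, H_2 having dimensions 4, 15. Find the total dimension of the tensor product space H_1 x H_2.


dim(H_1 x H_2) = 4 * 15
= 60

60


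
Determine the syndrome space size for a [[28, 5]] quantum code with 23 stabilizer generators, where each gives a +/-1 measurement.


Each stabilizer generator gives a binary (+1 or -1) measurement outcome.
With 23 independent generators:
Total syndromes = 2^23
= 8388608

8388608


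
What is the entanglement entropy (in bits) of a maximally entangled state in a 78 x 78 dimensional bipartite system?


For a maximally entangled state in d x d:
S = log2(d) = log2(78)
= 6.2854

6.2854


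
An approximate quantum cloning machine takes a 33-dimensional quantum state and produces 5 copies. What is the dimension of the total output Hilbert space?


Output space = H^(tensor 5) where dim(H) = 33
dim = 33^5
= 1089 (after 2 factors)
= 35937 (after 3 factors)
= 1185921 (after 4 factors)
= 39135393 (after 5 factors)
= 39135393

39135393


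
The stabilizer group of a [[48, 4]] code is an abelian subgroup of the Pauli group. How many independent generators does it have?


For an [[n,k]] stabilizer code:
Number of stabilizer generators = n - k
= 48 - 4
= 44

44


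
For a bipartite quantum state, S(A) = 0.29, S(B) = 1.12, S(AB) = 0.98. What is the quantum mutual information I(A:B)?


I(A:B) = S(A) + S(B) - S(AB)
= 0.29 + 1.12 - 0.98
= 0.4300

0.4300


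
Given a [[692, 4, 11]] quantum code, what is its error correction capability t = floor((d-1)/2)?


Code parameters: [[692, 4, 11]], distance d = 11.
Number of correctable errors = floor((d-1)/2)
= floor((11 - 1)/2)
= floor(10/2)
= 5

5


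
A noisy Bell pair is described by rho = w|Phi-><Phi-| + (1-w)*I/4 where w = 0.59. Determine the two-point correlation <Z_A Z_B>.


|Phi-> = (|00> - |11>)/sqrt(2)
For the pure Bell state, <Z_A Z_B> = +1 (Bell-state Pauli correlator).
The maximally-mixed part I/4 has tr(I/4 * P tensor P) = 0 for any traceless Pauli P.
So <Z_A Z_B>_rho = w * (+1) + (1 - w) * 0
= 0.59 * (+1)
= 0.5900

0.5900


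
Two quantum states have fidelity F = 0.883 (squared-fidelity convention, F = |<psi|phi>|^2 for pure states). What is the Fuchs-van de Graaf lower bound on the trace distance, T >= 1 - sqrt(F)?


Fuchs-van de Graaf (squared-fidelity convention): 1 - sqrt(F) <= T <= sqrt(1 - F).
Lower bound: T >= 1 - sqrt(F)
sqrt(F) = sqrt(0.883) = 0.9397
T >= 1 - 0.9397
T >= 0.0603

0.0603


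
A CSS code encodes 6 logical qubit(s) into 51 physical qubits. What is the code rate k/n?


Code rate R = k/n
= 6/51
= 0.1176

0.1176


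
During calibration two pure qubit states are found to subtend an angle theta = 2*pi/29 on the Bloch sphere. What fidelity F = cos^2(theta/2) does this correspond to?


For states separated by angle theta on Bloch sphere:
F = cos^2(theta/2)
theta = 2*pi/29 = 0.2167
theta/2 = 0.1083
cos(theta/2) = 0.9941
F = 0.9883

0.9883


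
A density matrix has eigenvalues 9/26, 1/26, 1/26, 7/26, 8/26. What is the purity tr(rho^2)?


tr(rho^2) = sum of eigenvalues squared
= (9/26)^2 + (1/26)^2 + (1/26)^2 + (7/26)^2 + (8/26)^2
= (81 + 1 + 1 + 49 + 64) / 676
= 196/676
= 0.2899

0.2899


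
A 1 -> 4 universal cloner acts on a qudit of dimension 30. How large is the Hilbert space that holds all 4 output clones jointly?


Output space = H^(tensor 4) where dim(H) = 30
dim = 30^4
= 900 (after 2 factors)
= 27000 (after 3 factors)
= 810000 (after 4 factors)
= 810000

810000


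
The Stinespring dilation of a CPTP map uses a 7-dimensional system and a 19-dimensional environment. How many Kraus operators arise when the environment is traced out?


Tracing out the environment in an orthonormal basis {|i>_E} gives Kraus operators K_i = <i|_E U |0>_E.
Number of Kraus operators = dim(H_env) = d_env
= 19

19


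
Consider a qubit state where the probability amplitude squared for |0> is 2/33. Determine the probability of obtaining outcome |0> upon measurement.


|alpha|^2 = 2/33 = 0.0606
|beta|^2 = 1 - 2/33 = 31/33 = 0.9394
P(|0>) = |alpha|^2 = 0.0606

0.0606


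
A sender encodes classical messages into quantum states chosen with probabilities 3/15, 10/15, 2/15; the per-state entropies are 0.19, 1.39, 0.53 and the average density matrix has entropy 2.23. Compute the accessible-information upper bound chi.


chi = S(rho) - sum_i p_i * S(rho_i)
Weighted entropy = 3/15 * 0.19 + 10/15 * 1.39 + 2/15 * 0.53
= 1.0353
chi = 2.23 - 1.0353
= 1.1947

1.1947


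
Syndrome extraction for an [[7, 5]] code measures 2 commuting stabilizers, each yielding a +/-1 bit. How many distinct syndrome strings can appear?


Each stabilizer generator gives a binary (+1 or -1) measurement outcome.
With 2 independent generators:
Total syndromes = 2^2
= 4

4


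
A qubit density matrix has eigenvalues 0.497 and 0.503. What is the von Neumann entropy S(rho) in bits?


S = -p*log2(p) - (1-p)*log2(1-p)
p = 0.4970, 1-p = 0.5030
= -0.4970 * log2(0.4970) - 0.5030 * log2(0.5030)
= -(-0.5013) - (-0.4987)
= 1.0000

1.0000


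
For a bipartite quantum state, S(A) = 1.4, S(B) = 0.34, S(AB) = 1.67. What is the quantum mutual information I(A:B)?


I(A:B) = S(A) + S(B) - S(AB)
= 1.4 + 0.34 - 1.67
= 0.0700

0.0700


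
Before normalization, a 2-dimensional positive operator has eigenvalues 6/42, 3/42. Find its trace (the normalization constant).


tr(M) = sum of eigenvalues
= 6/42 + 3/42
= 9/42
= 0.2143

0.2143


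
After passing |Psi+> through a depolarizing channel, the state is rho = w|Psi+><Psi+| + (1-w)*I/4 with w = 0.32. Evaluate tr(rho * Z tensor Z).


|Psi+> = (|01> + |10>)/sqrt(2)
For the pure Bell state, <Z_A Z_B> = -1 (Bell-state Pauli correlator).
The maximally-mixed part I/4 has tr(I/4 * P tensor P) = 0 for any traceless Pauli P.
So <Z_A Z_B>_rho = w * (-1) + (1 - w) * 0
= 0.32 * (-1)
= -0.3200

-0.3200


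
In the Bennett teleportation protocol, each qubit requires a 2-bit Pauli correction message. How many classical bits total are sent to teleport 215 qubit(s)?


Quantum teleportation requires 2 classical bits per qubit teleported.
215 qubit(s) -> 2 * 215 = 430 classical bits

430


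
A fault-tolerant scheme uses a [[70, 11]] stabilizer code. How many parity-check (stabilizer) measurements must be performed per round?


For an [[n,k]] stabilizer code:
Number of stabilizer generators = n - k
= 70 - 11
= 59

59


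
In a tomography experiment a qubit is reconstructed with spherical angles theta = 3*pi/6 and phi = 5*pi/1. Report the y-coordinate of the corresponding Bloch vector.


theta = 1.5708, phi = 15.7080
r_y = sin(theta)*sin(phi) = 1.0000 * 0.0000
r_y = 0.0000

0.0000


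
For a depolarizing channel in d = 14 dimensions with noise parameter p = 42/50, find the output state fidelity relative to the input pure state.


F = (1-p) + p/d
= (1 - 0.8400) + 0.8400/14
= 0.1600 + 0.0600
= 0.2200

0.2200


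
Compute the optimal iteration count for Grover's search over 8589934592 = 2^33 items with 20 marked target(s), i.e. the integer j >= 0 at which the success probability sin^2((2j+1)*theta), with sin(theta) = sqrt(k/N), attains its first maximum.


After j Grover iterations the success probability is P(j) = sin^2((2j+1)*theta), where sin(theta) = sqrt(k/N).
N = 2^33 = 8589934592, k = 20
sin(theta) = sqrt(k/N) = 4.825252777e-05
theta = arcsin(sqrt(k/N)) = 4.825252779e-05 rad
P(j) reaches its first maximum when (2j+1)*theta is as close as possible to pi/2, i.e. j = round(pi/(4*theta) - 1/2).
pi/(4*theta) - 1/2 = 16276.3294
(For comparison, the common estimate pi/4 * sqrt(N/k) = 16276.8294; the exact maximiser is used here.)
Optimal iterations = 16276

16276
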